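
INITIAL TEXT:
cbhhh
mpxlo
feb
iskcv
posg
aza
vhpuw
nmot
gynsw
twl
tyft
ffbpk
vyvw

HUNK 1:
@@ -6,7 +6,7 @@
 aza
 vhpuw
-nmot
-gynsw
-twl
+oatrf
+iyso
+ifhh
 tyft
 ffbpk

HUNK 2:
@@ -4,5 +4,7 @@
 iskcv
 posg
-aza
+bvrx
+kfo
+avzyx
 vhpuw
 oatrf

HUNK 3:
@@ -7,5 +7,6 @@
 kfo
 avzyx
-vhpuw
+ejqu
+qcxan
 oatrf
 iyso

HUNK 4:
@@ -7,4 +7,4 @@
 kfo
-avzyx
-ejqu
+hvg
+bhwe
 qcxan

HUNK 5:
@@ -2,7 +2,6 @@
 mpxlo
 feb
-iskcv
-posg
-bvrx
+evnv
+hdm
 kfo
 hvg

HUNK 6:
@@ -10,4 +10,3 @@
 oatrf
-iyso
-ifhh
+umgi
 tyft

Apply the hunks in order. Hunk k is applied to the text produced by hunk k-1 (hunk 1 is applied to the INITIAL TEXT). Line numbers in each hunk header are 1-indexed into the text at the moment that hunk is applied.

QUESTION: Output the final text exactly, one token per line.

Hunk 1: at line 6 remove [nmot,gynsw,twl] add [oatrf,iyso,ifhh] -> 13 lines: cbhhh mpxlo feb iskcv posg aza vhpuw oatrf iyso ifhh tyft ffbpk vyvw
Hunk 2: at line 4 remove [aza] add [bvrx,kfo,avzyx] -> 15 lines: cbhhh mpxlo feb iskcv posg bvrx kfo avzyx vhpuw oatrf iyso ifhh tyft ffbpk vyvw
Hunk 3: at line 7 remove [vhpuw] add [ejqu,qcxan] -> 16 lines: cbhhh mpxlo feb iskcv posg bvrx kfo avzyx ejqu qcxan oatrf iyso ifhh tyft ffbpk vyvw
Hunk 4: at line 7 remove [avzyx,ejqu] add [hvg,bhwe] -> 16 lines: cbhhh mpxlo feb iskcv posg bvrx kfo hvg bhwe qcxan oatrf iyso ifhh tyft ffbpk vyvw
Hunk 5: at line 2 remove [iskcv,posg,bvrx] add [evnv,hdm] -> 15 lines: cbhhh mpxlo feb evnv hdm kfo hvg bhwe qcxan oatrf iyso ifhh tyft ffbpk vyvw
Hunk 6: at line 10 remove [iyso,ifhh] add [umgi] -> 14 lines: cbhhh mpxlo feb evnv hdm kfo hvg bhwe qcxan oatrf umgi tyft ffbpk vyvw

Answer: cbhhh
mpxlo
feb
evnv
hdm
kfo
hvg
bhwe
qcxan
oatrf
umgi
tyft
ffbpk
vyvw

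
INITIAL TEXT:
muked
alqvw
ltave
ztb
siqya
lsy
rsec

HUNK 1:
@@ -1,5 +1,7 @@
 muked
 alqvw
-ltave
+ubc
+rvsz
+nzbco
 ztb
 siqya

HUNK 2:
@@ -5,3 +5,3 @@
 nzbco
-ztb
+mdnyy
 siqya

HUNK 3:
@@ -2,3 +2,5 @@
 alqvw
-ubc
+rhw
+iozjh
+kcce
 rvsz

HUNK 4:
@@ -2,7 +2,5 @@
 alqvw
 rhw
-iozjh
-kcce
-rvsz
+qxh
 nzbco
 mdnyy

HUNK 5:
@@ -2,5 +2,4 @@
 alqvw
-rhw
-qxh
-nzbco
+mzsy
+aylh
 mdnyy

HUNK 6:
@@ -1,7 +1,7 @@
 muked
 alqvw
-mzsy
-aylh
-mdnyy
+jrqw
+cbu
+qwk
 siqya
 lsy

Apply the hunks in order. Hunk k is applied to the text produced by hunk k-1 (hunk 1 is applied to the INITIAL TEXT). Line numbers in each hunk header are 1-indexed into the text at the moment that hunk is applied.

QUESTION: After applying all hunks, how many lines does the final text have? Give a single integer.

Answer: 8

Derivation:
Hunk 1: at line 1 remove [ltave] add [ubc,rvsz,nzbco] -> 9 lines: muked alqvw ubc rvsz nzbco ztb siqya lsy rsec
Hunk 2: at line 5 remove [ztb] add [mdnyy] -> 9 lines: muked alqvw ubc rvsz nzbco mdnyy siqya lsy rsec
Hunk 3: at line 2 remove [ubc] add [rhw,iozjh,kcce] -> 11 lines: muked alqvw rhw iozjh kcce rvsz nzbco mdnyy siqya lsy rsec
Hunk 4: at line 2 remove [iozjh,kcce,rvsz] add [qxh] -> 9 lines: muked alqvw rhw qxh nzbco mdnyy siqya lsy rsec
Hunk 5: at line 2 remove [rhw,qxh,nzbco] add [mzsy,aylh] -> 8 lines: muked alqvw mzsy aylh mdnyy siqya lsy rsec
Hunk 6: at line 1 remove [mzsy,aylh,mdnyy] add [jrqw,cbu,qwk] -> 8 lines: muked alqvw jrqw cbu qwk siqya lsy rsec
Final line count: 8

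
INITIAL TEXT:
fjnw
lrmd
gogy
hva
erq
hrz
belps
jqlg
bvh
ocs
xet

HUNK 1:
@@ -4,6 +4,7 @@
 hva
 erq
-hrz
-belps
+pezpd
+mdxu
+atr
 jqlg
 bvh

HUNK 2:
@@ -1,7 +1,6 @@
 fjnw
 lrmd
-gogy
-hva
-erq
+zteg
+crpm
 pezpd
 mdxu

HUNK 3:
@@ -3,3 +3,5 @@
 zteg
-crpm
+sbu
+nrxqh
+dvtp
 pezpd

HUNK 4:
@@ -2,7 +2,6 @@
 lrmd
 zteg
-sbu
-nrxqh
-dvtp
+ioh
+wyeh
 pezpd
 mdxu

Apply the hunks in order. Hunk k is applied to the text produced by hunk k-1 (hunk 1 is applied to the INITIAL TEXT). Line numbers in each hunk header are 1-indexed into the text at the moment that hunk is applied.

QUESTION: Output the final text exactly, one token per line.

Answer: fjnw
lrmd
zteg
ioh
wyeh
pezpd
mdxu
atr
jqlg
bvh
ocs
xet

Derivation:
Hunk 1: at line 4 remove [hrz,belps] add [pezpd,mdxu,atr] -> 12 lines: fjnw lrmd gogy hva erq pezpd mdxu atr jqlg bvh ocs xet
Hunk 2: at line 1 remove [gogy,hva,erq] add [zteg,crpm] -> 11 lines: fjnw lrmd zteg crpm pezpd mdxu atr jqlg bvh ocs xet
Hunk 3: at line 3 remove [crpm] add [sbu,nrxqh,dvtp] -> 13 lines: fjnw lrmd zteg sbu nrxqh dvtp pezpd mdxu atr jqlg bvh ocs xet
Hunk 4: at line 2 remove [sbu,nrxqh,dvtp] add [ioh,wyeh] -> 12 lines: fjnw lrmd zteg ioh wyeh pezpd mdxu atr jqlg bvh ocs xet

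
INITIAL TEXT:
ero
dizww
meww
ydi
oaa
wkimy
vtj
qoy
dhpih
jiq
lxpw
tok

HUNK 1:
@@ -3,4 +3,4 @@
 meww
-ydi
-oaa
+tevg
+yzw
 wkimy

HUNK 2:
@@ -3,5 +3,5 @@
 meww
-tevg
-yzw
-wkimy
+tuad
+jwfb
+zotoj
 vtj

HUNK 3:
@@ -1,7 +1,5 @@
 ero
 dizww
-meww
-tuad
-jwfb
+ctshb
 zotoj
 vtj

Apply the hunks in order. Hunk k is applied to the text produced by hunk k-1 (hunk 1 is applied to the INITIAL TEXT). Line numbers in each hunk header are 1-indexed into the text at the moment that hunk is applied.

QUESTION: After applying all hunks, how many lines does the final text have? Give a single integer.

Hunk 1: at line 3 remove [ydi,oaa] add [tevg,yzw] -> 12 lines: ero dizww meww tevg yzw wkimy vtj qoy dhpih jiq lxpw tok
Hunk 2: at line 3 remove [tevg,yzw,wkimy] add [tuad,jwfb,zotoj] -> 12 lines: ero dizww meww tuad jwfb zotoj vtj qoy dhpih jiq lxpw tok
Hunk 3: at line 1 remove [meww,tuad,jwfb] add [ctshb] -> 10 lines: ero dizww ctshb zotoj vtj qoy dhpih jiq lxpw tok
Final line count: 10

Answer: 10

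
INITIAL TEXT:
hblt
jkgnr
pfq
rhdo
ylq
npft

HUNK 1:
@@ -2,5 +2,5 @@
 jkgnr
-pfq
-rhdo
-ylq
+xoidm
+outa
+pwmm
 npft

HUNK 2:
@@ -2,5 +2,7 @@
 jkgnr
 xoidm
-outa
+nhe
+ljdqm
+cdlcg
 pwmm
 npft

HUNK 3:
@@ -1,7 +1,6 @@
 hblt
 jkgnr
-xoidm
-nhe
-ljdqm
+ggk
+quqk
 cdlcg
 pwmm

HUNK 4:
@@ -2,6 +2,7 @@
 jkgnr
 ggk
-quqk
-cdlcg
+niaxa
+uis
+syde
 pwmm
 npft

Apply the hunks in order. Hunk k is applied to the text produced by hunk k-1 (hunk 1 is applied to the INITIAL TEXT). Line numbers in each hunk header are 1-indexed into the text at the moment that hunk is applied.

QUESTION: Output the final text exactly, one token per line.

Hunk 1: at line 2 remove [pfq,rhdo,ylq] add [xoidm,outa,pwmm] -> 6 lines: hblt jkgnr xoidm outa pwmm npft
Hunk 2: at line 2 remove [outa] add [nhe,ljdqm,cdlcg] -> 8 lines: hblt jkgnr xoidm nhe ljdqm cdlcg pwmm npft
Hunk 3: at line 1 remove [xoidm,nhe,ljdqm] add [ggk,quqk] -> 7 lines: hblt jkgnr ggk quqk cdlcg pwmm npft
Hunk 4: at line 2 remove [quqk,cdlcg] add [niaxa,uis,syde] -> 8 lines: hblt jkgnr ggk niaxa uis syde pwmm npft

Answer: hblt
jkgnr
ggk
niaxa
uis
syde
pwmm
npft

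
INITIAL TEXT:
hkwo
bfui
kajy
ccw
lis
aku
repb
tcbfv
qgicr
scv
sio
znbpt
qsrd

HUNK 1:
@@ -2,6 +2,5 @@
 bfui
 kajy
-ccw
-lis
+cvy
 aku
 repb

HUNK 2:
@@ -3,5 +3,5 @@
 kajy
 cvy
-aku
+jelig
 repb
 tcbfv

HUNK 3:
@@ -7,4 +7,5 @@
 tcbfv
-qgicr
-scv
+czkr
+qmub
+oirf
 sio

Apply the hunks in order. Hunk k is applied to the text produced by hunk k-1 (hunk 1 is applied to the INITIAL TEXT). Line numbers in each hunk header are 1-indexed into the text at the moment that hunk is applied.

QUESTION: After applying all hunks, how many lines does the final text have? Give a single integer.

Answer: 13

Derivation:
Hunk 1: at line 2 remove [ccw,lis] add [cvy] -> 12 lines: hkwo bfui kajy cvy aku repb tcbfv qgicr scv sio znbpt qsrd
Hunk 2: at line 3 remove [aku] add [jelig] -> 12 lines: hkwo bfui kajy cvy jelig repb tcbfv qgicr scv sio znbpt qsrd
Hunk 3: at line 7 remove [qgicr,scv] add [czkr,qmub,oirf] -> 13 lines: hkwo bfui kajy cvy jelig repb tcbfv czkr qmub oirf sio znbpt qsrd
Final line count: 13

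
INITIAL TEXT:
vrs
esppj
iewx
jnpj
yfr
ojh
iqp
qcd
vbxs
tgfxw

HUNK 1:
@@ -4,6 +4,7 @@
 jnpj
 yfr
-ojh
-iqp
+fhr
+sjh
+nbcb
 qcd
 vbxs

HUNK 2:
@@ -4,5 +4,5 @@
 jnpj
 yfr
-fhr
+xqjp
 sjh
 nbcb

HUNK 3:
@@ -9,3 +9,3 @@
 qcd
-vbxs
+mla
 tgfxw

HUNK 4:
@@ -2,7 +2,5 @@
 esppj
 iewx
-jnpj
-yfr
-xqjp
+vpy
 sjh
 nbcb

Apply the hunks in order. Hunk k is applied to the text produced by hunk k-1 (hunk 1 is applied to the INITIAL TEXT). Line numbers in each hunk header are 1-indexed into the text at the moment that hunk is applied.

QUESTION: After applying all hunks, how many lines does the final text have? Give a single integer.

Hunk 1: at line 4 remove [ojh,iqp] add [fhr,sjh,nbcb] -> 11 lines: vrs esppj iewx jnpj yfr fhr sjh nbcb qcd vbxs tgfxw
Hunk 2: at line 4 remove [fhr] add [xqjp] -> 11 lines: vrs esppj iewx jnpj yfr xqjp sjh nbcb qcd vbxs tgfxw
Hunk 3: at line 9 remove [vbxs] add [mla] -> 11 lines: vrs esppj iewx jnpj yfr xqjp sjh nbcb qcd mla tgfxw
Hunk 4: at line 2 remove [jnpj,yfr,xqjp] add [vpy] -> 9 lines: vrs esppj iewx vpy sjh nbcb qcd mla tgfxw
Final line count: 9

Answer: 9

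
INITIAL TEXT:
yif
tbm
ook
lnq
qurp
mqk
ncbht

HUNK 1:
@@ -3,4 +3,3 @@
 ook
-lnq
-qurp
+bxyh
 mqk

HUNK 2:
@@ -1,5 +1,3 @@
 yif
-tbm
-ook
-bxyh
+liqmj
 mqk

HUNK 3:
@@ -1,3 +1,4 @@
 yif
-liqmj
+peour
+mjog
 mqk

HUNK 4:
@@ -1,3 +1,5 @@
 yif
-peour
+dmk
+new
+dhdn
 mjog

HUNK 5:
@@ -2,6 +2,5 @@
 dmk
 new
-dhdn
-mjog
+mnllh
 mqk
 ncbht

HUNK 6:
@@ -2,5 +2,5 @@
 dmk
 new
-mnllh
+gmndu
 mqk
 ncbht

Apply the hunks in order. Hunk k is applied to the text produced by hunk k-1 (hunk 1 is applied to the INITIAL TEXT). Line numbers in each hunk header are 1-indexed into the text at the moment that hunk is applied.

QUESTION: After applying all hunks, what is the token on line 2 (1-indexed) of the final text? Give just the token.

Answer: dmk

Derivation:
Hunk 1: at line 3 remove [lnq,qurp] add [bxyh] -> 6 lines: yif tbm ook bxyh mqk ncbht
Hunk 2: at line 1 remove [tbm,ook,bxyh] add [liqmj] -> 4 lines: yif liqmj mqk ncbht
Hunk 3: at line 1 remove [liqmj] add [peour,mjog] -> 5 lines: yif peour mjog mqk ncbht
Hunk 4: at line 1 remove [peour] add [dmk,new,dhdn] -> 7 lines: yif dmk new dhdn mjog mqk ncbht
Hunk 5: at line 2 remove [dhdn,mjog] add [mnllh] -> 6 lines: yif dmk new mnllh mqk ncbht
Hunk 6: at line 2 remove [mnllh] add [gmndu] -> 6 lines: yif dmk new gmndu mqk ncbht
Final line 2: dmk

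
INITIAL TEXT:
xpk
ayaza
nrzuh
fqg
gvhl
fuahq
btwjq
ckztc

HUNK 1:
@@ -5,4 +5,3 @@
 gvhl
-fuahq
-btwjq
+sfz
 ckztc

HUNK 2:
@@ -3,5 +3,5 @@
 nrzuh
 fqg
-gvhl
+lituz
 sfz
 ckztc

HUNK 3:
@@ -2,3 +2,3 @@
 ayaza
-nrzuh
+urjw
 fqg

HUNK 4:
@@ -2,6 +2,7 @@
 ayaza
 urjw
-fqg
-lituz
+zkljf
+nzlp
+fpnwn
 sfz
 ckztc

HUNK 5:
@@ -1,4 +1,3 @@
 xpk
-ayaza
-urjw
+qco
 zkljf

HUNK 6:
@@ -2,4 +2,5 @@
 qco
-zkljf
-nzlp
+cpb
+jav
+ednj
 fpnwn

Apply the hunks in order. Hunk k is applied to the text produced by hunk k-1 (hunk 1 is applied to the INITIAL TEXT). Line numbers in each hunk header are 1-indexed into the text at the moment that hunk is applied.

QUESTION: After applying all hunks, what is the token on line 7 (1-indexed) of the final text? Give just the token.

Hunk 1: at line 5 remove [fuahq,btwjq] add [sfz] -> 7 lines: xpk ayaza nrzuh fqg gvhl sfz ckztc
Hunk 2: at line 3 remove [gvhl] add [lituz] -> 7 lines: xpk ayaza nrzuh fqg lituz sfz ckztc
Hunk 3: at line 2 remove [nrzuh] add [urjw] -> 7 lines: xpk ayaza urjw fqg lituz sfz ckztc
Hunk 4: at line 2 remove [fqg,lituz] add [zkljf,nzlp,fpnwn] -> 8 lines: xpk ayaza urjw zkljf nzlp fpnwn sfz ckztc
Hunk 5: at line 1 remove [ayaza,urjw] add [qco] -> 7 lines: xpk qco zkljf nzlp fpnwn sfz ckztc
Hunk 6: at line 2 remove [zkljf,nzlp] add [cpb,jav,ednj] -> 8 lines: xpk qco cpb jav ednj fpnwn sfz ckztc
Final line 7: sfz

Answer: sfz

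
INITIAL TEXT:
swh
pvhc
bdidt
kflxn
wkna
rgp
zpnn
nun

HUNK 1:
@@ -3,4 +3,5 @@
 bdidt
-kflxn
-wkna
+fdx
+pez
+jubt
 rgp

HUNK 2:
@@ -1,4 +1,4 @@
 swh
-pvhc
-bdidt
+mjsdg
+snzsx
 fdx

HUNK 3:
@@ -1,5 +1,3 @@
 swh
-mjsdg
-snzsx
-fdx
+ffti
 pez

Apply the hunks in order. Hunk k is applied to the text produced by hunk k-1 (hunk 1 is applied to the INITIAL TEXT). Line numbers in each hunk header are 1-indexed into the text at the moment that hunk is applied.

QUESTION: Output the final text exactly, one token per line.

Answer: swh
ffti
pez
jubt
rgp
zpnn
nun

Derivation:
Hunk 1: at line 3 remove [kflxn,wkna] add [fdx,pez,jubt] -> 9 lines: swh pvhc bdidt fdx pez jubt rgp zpnn nun
Hunk 2: at line 1 remove [pvhc,bdidt] add [mjsdg,snzsx] -> 9 lines: swh mjsdg snzsx fdx pez jubt rgp zpnn nun
Hunk 3: at line 1 remove [mjsdg,snzsx,fdx] add [ffti] -> 7 lines: swh ffti pez jubt rgp zpnn nun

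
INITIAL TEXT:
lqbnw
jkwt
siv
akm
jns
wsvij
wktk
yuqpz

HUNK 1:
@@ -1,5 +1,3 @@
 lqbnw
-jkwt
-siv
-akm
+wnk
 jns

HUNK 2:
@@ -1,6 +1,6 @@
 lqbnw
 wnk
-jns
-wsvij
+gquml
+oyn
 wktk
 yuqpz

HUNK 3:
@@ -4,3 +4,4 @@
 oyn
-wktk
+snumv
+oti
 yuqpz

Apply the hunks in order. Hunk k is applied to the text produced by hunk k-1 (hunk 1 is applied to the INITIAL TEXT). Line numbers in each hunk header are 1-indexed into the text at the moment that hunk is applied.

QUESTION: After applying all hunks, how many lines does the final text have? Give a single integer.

Hunk 1: at line 1 remove [jkwt,siv,akm] add [wnk] -> 6 lines: lqbnw wnk jns wsvij wktk yuqpz
Hunk 2: at line 1 remove [jns,wsvij] add [gquml,oyn] -> 6 lines: lqbnw wnk gquml oyn wktk yuqpz
Hunk 3: at line 4 remove [wktk] add [snumv,oti] -> 7 lines: lqbnw wnk gquml oyn snumv oti yuqpz
Final line count: 7

Answer: 7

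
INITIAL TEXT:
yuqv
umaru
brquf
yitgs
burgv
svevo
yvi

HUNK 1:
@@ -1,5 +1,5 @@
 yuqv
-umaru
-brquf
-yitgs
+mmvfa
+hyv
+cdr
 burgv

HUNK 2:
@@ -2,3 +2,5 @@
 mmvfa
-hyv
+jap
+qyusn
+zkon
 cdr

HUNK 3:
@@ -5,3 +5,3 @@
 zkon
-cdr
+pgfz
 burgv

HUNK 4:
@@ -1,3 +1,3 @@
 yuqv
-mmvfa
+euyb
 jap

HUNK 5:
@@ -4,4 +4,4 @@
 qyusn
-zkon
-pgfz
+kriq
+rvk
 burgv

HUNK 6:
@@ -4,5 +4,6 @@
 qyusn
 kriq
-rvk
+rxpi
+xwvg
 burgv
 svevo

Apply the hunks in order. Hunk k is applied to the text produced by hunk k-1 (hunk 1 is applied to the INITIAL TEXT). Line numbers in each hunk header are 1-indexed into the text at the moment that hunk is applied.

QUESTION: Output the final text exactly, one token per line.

Hunk 1: at line 1 remove [umaru,brquf,yitgs] add [mmvfa,hyv,cdr] -> 7 lines: yuqv mmvfa hyv cdr burgv svevo yvi
Hunk 2: at line 2 remove [hyv] add [jap,qyusn,zkon] -> 9 lines: yuqv mmvfa jap qyusn zkon cdr burgv svevo yvi
Hunk 3: at line 5 remove [cdr] add [pgfz] -> 9 lines: yuqv mmvfa jap qyusn zkon pgfz burgv svevo yvi
Hunk 4: at line 1 remove [mmvfa] add [euyb] -> 9 lines: yuqv euyb jap qyusn zkon pgfz burgv svevo yvi
Hunk 5: at line 4 remove [zkon,pgfz] add [kriq,rvk] -> 9 lines: yuqv euyb jap qyusn kriq rvk burgv svevo yvi
Hunk 6: at line 4 remove [rvk] add [rxpi,xwvg] -> 10 lines: yuqv euyb jap qyusn kriq rxpi xwvg burgv svevo yvi

Answer: yuqv
euyb
jap
qyusn
kriq
rxpi
xwvg
burgv
svevo
yvi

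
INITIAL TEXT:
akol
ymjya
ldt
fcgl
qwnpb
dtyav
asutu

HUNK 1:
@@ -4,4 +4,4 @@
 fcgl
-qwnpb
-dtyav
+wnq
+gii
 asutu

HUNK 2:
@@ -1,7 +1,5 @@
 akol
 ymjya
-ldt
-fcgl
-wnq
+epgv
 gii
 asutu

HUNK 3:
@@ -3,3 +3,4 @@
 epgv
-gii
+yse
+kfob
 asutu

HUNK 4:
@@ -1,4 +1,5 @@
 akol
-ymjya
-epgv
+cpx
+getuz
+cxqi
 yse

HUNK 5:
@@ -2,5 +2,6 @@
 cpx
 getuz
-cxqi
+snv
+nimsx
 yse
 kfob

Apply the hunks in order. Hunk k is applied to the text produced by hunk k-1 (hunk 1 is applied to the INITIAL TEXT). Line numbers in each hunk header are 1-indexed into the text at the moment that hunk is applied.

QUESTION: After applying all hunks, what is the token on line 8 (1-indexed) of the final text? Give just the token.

Answer: asutu

Derivation:
Hunk 1: at line 4 remove [qwnpb,dtyav] add [wnq,gii] -> 7 lines: akol ymjya ldt fcgl wnq gii asutu
Hunk 2: at line 1 remove [ldt,fcgl,wnq] add [epgv] -> 5 lines: akol ymjya epgv gii asutu
Hunk 3: at line 3 remove [gii] add [yse,kfob] -> 6 lines: akol ymjya epgv yse kfob asutu
Hunk 4: at line 1 remove [ymjya,epgv] add [cpx,getuz,cxqi] -> 7 lines: akol cpx getuz cxqi yse kfob asutu
Hunk 5: at line 2 remove [cxqi] add [snv,nimsx] -> 8 lines: akol cpx getuz snv nimsx yse kfob asutu
Final line 8: asutu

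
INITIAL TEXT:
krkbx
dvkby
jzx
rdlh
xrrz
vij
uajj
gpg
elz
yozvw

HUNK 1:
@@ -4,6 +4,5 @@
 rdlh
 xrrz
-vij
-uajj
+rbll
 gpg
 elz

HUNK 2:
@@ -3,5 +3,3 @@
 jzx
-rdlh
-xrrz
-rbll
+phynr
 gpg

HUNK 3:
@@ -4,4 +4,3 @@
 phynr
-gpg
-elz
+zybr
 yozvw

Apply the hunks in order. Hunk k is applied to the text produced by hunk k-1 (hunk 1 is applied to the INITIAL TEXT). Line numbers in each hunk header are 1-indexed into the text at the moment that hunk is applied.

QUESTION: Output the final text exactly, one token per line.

Answer: krkbx
dvkby
jzx
phynr
zybr
yozvw

Derivation:
Hunk 1: at line 4 remove [vij,uajj] add [rbll] -> 9 lines: krkbx dvkby jzx rdlh xrrz rbll gpg elz yozvw
Hunk 2: at line 3 remove [rdlh,xrrz,rbll] add [phynr] -> 7 lines: krkbx dvkby jzx phynr gpg elz yozvw
Hunk 3: at line 4 remove [gpg,elz] add [zybr] -> 6 lines: krkbx dvkby jzx phynr zybr yozvw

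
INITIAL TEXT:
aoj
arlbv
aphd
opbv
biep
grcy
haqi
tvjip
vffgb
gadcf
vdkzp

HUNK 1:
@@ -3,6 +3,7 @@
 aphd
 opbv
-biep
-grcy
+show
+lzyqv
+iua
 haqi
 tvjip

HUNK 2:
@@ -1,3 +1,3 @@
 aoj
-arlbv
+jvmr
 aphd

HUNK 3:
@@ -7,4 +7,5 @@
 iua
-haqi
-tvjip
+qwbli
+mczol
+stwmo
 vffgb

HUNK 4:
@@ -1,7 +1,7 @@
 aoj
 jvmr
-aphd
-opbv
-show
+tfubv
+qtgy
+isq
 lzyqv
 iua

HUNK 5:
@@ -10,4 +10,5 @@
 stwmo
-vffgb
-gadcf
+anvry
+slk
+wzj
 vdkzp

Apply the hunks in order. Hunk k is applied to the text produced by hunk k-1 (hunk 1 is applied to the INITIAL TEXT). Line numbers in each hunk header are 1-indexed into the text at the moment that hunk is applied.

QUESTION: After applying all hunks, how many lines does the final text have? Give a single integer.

Answer: 14

Derivation:
Hunk 1: at line 3 remove [biep,grcy] add [show,lzyqv,iua] -> 12 lines: aoj arlbv aphd opbv show lzyqv iua haqi tvjip vffgb gadcf vdkzp
Hunk 2: at line 1 remove [arlbv] add [jvmr] -> 12 lines: aoj jvmr aphd opbv show lzyqv iua haqi tvjip vffgb gadcf vdkzp
Hunk 3: at line 7 remove [haqi,tvjip] add [qwbli,mczol,stwmo] -> 13 lines: aoj jvmr aphd opbv show lzyqv iua qwbli mczol stwmo vffgb gadcf vdkzp
Hunk 4: at line 1 remove [aphd,opbv,show] add [tfubv,qtgy,isq] -> 13 lines: aoj jvmr tfubv qtgy isq lzyqv iua qwbli mczol stwmo vffgb gadcf vdkzp
Hunk 5: at line 10 remove [vffgb,gadcf] add [anvry,slk,wzj] -> 14 lines: aoj jvmr tfubv qtgy isq lzyqv iua qwbli mczol stwmo anvry slk wzj vdkzp
Final line count: 14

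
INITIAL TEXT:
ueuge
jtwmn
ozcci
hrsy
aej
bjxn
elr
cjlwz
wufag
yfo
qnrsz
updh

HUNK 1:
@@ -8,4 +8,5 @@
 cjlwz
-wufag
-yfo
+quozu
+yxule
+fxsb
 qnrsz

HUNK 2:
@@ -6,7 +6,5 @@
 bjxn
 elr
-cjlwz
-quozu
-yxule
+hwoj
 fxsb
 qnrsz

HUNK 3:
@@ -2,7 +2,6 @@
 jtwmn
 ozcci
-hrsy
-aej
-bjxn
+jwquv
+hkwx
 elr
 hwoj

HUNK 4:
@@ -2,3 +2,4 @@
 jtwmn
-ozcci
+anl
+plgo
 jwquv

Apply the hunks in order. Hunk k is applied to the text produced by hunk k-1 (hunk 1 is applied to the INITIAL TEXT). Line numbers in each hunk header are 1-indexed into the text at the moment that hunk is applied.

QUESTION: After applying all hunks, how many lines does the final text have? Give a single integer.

Answer: 11

Derivation:
Hunk 1: at line 8 remove [wufag,yfo] add [quozu,yxule,fxsb] -> 13 lines: ueuge jtwmn ozcci hrsy aej bjxn elr cjlwz quozu yxule fxsb qnrsz updh
Hunk 2: at line 6 remove [cjlwz,quozu,yxule] add [hwoj] -> 11 lines: ueuge jtwmn ozcci hrsy aej bjxn elr hwoj fxsb qnrsz updh
Hunk 3: at line 2 remove [hrsy,aej,bjxn] add [jwquv,hkwx] -> 10 lines: ueuge jtwmn ozcci jwquv hkwx elr hwoj fxsb qnrsz updh
Hunk 4: at line 2 remove [ozcci] add [anl,plgo] -> 11 lines: ueuge jtwmn anl plgo jwquv hkwx elr hwoj fxsb qnrsz updh
Final line count: 11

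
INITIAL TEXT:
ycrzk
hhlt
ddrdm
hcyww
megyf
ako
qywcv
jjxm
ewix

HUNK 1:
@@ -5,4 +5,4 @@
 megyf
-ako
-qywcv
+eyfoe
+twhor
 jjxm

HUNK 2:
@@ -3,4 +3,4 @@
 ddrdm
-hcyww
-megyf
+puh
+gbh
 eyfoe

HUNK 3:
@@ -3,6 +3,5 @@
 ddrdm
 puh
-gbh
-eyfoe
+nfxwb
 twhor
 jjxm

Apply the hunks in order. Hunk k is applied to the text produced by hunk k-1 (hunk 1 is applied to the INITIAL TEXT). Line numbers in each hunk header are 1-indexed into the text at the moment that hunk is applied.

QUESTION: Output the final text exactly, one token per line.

Hunk 1: at line 5 remove [ako,qywcv] add [eyfoe,twhor] -> 9 lines: ycrzk hhlt ddrdm hcyww megyf eyfoe twhor jjxm ewix
Hunk 2: at line 3 remove [hcyww,megyf] add [puh,gbh] -> 9 lines: ycrzk hhlt ddrdm puh gbh eyfoe twhor jjxm ewix
Hunk 3: at line 3 remove [gbh,eyfoe] add [nfxwb] -> 8 lines: ycrzk hhlt ddrdm puh nfxwb twhor jjxm ewix

Answer: ycrzk
hhlt
ddrdm
puh
nfxwb
twhor
jjxm
ewix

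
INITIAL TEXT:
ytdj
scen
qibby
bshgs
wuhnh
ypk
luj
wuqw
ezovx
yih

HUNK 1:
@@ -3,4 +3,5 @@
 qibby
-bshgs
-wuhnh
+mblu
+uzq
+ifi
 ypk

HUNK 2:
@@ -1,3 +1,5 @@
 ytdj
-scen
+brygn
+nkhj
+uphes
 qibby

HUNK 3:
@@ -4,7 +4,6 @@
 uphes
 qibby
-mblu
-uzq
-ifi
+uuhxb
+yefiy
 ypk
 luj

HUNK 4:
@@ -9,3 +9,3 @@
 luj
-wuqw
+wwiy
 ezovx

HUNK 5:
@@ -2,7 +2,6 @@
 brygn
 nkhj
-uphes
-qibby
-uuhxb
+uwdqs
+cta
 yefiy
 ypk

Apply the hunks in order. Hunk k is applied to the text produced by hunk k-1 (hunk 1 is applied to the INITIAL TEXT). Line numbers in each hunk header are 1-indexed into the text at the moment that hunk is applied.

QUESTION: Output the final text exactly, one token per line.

Answer: ytdj
brygn
nkhj
uwdqs
cta
yefiy
ypk
luj
wwiy
ezovx
yih

Derivation:
Hunk 1: at line 3 remove [bshgs,wuhnh] add [mblu,uzq,ifi] -> 11 lines: ytdj scen qibby mblu uzq ifi ypk luj wuqw ezovx yih
Hunk 2: at line 1 remove [scen] add [brygn,nkhj,uphes] -> 13 lines: ytdj brygn nkhj uphes qibby mblu uzq ifi ypk luj wuqw ezovx yih
Hunk 3: at line 4 remove [mblu,uzq,ifi] add [uuhxb,yefiy] -> 12 lines: ytdj brygn nkhj uphes qibby uuhxb yefiy ypk luj wuqw ezovx yih
Hunk 4: at line 9 remove [wuqw] add [wwiy] -> 12 lines: ytdj brygn nkhj uphes qibby uuhxb yefiy ypk luj wwiy ezovx yih
Hunk 5: at line 2 remove [uphes,qibby,uuhxb] add [uwdqs,cta] -> 11 lines: ytdj brygn nkhj uwdqs cta yefiy ypk luj wwiy ezovx yih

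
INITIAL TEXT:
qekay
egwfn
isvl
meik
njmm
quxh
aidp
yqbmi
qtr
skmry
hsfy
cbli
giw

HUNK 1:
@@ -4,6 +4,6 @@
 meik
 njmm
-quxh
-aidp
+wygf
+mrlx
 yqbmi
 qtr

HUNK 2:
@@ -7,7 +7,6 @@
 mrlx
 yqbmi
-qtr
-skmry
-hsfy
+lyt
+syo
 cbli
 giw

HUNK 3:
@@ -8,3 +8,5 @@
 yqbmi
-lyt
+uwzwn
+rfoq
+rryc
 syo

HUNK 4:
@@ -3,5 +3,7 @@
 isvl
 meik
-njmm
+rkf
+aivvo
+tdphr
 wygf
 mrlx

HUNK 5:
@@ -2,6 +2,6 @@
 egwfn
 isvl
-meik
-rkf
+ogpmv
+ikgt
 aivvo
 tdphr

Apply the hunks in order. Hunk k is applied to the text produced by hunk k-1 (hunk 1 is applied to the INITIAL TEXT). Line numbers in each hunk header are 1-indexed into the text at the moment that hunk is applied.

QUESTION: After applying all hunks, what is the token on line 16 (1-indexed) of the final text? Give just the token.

Hunk 1: at line 4 remove [quxh,aidp] add [wygf,mrlx] -> 13 lines: qekay egwfn isvl meik njmm wygf mrlx yqbmi qtr skmry hsfy cbli giw
Hunk 2: at line 7 remove [qtr,skmry,hsfy] add [lyt,syo] -> 12 lines: qekay egwfn isvl meik njmm wygf mrlx yqbmi lyt syo cbli giw
Hunk 3: at line 8 remove [lyt] add [uwzwn,rfoq,rryc] -> 14 lines: qekay egwfn isvl meik njmm wygf mrlx yqbmi uwzwn rfoq rryc syo cbli giw
Hunk 4: at line 3 remove [njmm] add [rkf,aivvo,tdphr] -> 16 lines: qekay egwfn isvl meik rkf aivvo tdphr wygf mrlx yqbmi uwzwn rfoq rryc syo cbli giw
Hunk 5: at line 2 remove [meik,rkf] add [ogpmv,ikgt] -> 16 lines: qekay egwfn isvl ogpmv ikgt aivvo tdphr wygf mrlx yqbmi uwzwn rfoq rryc syo cbli giw
Final line 16: giw

Answer: giw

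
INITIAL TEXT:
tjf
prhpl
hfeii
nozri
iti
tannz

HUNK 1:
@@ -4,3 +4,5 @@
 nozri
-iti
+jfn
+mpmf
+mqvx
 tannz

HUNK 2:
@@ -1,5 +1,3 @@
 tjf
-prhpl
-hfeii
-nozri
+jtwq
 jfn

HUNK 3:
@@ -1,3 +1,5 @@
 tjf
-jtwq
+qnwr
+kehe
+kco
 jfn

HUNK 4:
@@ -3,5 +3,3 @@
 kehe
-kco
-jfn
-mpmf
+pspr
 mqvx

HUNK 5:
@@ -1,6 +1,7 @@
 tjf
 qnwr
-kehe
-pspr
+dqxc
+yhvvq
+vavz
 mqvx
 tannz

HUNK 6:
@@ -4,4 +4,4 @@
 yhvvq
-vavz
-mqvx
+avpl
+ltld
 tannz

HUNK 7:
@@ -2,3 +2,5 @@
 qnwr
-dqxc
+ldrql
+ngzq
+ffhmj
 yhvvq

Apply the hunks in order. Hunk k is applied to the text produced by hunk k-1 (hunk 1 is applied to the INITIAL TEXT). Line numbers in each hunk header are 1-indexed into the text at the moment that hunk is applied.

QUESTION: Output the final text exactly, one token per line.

Answer: tjf
qnwr
ldrql
ngzq
ffhmj
yhvvq
avpl
ltld
tannz

Derivation:
Hunk 1: at line 4 remove [iti] add [jfn,mpmf,mqvx] -> 8 lines: tjf prhpl hfeii nozri jfn mpmf mqvx tannz
Hunk 2: at line 1 remove [prhpl,hfeii,nozri] add [jtwq] -> 6 lines: tjf jtwq jfn mpmf mqvx tannz
Hunk 3: at line 1 remove [jtwq] add [qnwr,kehe,kco] -> 8 lines: tjf qnwr kehe kco jfn mpmf mqvx tannz
Hunk 4: at line 3 remove [kco,jfn,mpmf] add [pspr] -> 6 lines: tjf qnwr kehe pspr mqvx tannz
Hunk 5: at line 1 remove [kehe,pspr] add [dqxc,yhvvq,vavz] -> 7 lines: tjf qnwr dqxc yhvvq vavz mqvx tannz
Hunk 6: at line 4 remove [vavz,mqvx] add [avpl,ltld] -> 7 lines: tjf qnwr dqxc yhvvq avpl ltld tannz
Hunk 7: at line 2 remove [dqxc] add [ldrql,ngzq,ffhmj] -> 9 lines: tjf qnwr ldrql ngzq ffhmj yhvvq avpl ltld tannz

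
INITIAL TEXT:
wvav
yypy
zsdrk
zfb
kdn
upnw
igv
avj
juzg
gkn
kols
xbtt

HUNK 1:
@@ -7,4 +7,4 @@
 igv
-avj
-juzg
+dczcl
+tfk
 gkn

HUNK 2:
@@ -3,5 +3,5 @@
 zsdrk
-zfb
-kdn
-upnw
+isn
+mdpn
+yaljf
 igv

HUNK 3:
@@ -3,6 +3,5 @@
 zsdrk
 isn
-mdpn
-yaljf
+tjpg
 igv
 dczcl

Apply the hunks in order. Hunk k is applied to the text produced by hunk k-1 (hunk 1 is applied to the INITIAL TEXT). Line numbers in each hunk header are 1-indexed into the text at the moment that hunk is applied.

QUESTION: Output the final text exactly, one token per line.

Hunk 1: at line 7 remove [avj,juzg] add [dczcl,tfk] -> 12 lines: wvav yypy zsdrk zfb kdn upnw igv dczcl tfk gkn kols xbtt
Hunk 2: at line 3 remove [zfb,kdn,upnw] add [isn,mdpn,yaljf] -> 12 lines: wvav yypy zsdrk isn mdpn yaljf igv dczcl tfk gkn kols xbtt
Hunk 3: at line 3 remove [mdpn,yaljf] add [tjpg] -> 11 lines: wvav yypy zsdrk isn tjpg igv dczcl tfk gkn kols xbtt

Answer: wvav
yypy
zsdrk
isn
tjpg
igv
dczcl
tfk
gkn
kols
xbtt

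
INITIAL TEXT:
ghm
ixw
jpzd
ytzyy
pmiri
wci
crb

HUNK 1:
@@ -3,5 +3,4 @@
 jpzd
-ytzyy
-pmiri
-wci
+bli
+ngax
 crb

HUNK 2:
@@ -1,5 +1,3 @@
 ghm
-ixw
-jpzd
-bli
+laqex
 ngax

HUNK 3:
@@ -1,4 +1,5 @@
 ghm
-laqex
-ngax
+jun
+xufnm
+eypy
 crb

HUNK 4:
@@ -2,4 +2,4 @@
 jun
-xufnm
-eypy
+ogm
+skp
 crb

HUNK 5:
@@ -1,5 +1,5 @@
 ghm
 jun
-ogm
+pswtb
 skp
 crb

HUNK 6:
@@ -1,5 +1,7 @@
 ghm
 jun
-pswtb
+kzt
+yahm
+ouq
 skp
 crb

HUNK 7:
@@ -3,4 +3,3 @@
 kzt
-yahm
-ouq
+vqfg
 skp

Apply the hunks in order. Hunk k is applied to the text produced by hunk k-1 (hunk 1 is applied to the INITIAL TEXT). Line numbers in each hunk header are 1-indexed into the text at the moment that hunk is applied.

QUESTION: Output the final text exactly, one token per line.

Answer: ghm
jun
kzt
vqfg
skp
crb

Derivation:
Hunk 1: at line 3 remove [ytzyy,pmiri,wci] add [bli,ngax] -> 6 lines: ghm ixw jpzd bli ngax crb
Hunk 2: at line 1 remove [ixw,jpzd,bli] add [laqex] -> 4 lines: ghm laqex ngax crb
Hunk 3: at line 1 remove [laqex,ngax] add [jun,xufnm,eypy] -> 5 lines: ghm jun xufnm eypy crb
Hunk 4: at line 2 remove [xufnm,eypy] add [ogm,skp] -> 5 lines: ghm jun ogm skp crb
Hunk 5: at line 1 remove [ogm] add [pswtb] -> 5 lines: ghm jun pswtb skp crb
Hunk 6: at line 1 remove [pswtb] add [kzt,yahm,ouq] -> 7 lines: ghm jun kzt yahm ouq skp crb
Hunk 7: at line 3 remove [yahm,ouq] add [vqfg] -> 6 lines: ghm jun kzt vqfg skp crb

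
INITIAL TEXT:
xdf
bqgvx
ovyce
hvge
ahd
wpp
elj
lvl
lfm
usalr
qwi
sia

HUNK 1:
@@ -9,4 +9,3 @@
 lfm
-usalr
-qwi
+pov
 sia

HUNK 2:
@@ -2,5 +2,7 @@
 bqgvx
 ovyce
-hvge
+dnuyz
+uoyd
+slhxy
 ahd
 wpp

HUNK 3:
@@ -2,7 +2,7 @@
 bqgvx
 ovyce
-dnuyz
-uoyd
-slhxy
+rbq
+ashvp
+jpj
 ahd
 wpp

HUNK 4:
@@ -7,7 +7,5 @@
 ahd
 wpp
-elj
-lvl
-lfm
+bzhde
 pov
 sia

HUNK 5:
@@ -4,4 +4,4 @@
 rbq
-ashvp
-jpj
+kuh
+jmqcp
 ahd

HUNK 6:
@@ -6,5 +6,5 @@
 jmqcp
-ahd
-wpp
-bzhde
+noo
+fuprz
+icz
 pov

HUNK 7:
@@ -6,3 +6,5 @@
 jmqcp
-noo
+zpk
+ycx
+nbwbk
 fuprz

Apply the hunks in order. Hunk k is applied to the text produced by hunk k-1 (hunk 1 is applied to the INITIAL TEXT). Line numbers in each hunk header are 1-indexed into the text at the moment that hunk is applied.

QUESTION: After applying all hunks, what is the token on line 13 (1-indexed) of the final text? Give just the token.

Answer: sia

Derivation:
Hunk 1: at line 9 remove [usalr,qwi] add [pov] -> 11 lines: xdf bqgvx ovyce hvge ahd wpp elj lvl lfm pov sia
Hunk 2: at line 2 remove [hvge] add [dnuyz,uoyd,slhxy] -> 13 lines: xdf bqgvx ovyce dnuyz uoyd slhxy ahd wpp elj lvl lfm pov sia
Hunk 3: at line 2 remove [dnuyz,uoyd,slhxy] add [rbq,ashvp,jpj] -> 13 lines: xdf bqgvx ovyce rbq ashvp jpj ahd wpp elj lvl lfm pov sia
Hunk 4: at line 7 remove [elj,lvl,lfm] add [bzhde] -> 11 lines: xdf bqgvx ovyce rbq ashvp jpj ahd wpp bzhde pov sia
Hunk 5: at line 4 remove [ashvp,jpj] add [kuh,jmqcp] -> 11 lines: xdf bqgvx ovyce rbq kuh jmqcp ahd wpp bzhde pov sia
Hunk 6: at line 6 remove [ahd,wpp,bzhde] add [noo,fuprz,icz] -> 11 lines: xdf bqgvx ovyce rbq kuh jmqcp noo fuprz icz pov sia
Hunk 7: at line 6 remove [noo] add [zpk,ycx,nbwbk] -> 13 lines: xdf bqgvx ovyce rbq kuh jmqcp zpk ycx nbwbk fuprz icz pov sia
Final line 13: sia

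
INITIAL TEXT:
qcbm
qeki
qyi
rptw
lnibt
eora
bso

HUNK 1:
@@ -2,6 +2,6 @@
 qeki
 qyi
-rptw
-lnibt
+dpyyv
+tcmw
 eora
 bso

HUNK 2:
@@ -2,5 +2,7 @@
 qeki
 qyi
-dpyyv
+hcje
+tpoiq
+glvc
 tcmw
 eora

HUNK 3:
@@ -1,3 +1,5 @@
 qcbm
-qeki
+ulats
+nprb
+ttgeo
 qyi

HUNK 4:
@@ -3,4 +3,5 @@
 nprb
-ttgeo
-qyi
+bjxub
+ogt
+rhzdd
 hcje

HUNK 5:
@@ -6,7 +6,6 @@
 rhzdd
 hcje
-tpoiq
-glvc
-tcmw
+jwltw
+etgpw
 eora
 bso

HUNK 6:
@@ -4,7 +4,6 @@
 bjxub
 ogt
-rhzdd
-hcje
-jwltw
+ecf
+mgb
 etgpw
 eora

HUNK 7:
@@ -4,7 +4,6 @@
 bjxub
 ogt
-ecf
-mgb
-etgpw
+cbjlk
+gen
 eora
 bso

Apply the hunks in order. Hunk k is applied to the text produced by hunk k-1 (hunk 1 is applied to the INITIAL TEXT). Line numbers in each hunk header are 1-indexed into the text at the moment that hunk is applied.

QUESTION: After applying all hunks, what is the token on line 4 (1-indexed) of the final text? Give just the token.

Answer: bjxub

Derivation:
Hunk 1: at line 2 remove [rptw,lnibt] add [dpyyv,tcmw] -> 7 lines: qcbm qeki qyi dpyyv tcmw eora bso
Hunk 2: at line 2 remove [dpyyv] add [hcje,tpoiq,glvc] -> 9 lines: qcbm qeki qyi hcje tpoiq glvc tcmw eora bso
Hunk 3: at line 1 remove [qeki] add [ulats,nprb,ttgeo] -> 11 lines: qcbm ulats nprb ttgeo qyi hcje tpoiq glvc tcmw eora bso
Hunk 4: at line 3 remove [ttgeo,qyi] add [bjxub,ogt,rhzdd] -> 12 lines: qcbm ulats nprb bjxub ogt rhzdd hcje tpoiq glvc tcmw eora bso
Hunk 5: at line 6 remove [tpoiq,glvc,tcmw] add [jwltw,etgpw] -> 11 lines: qcbm ulats nprb bjxub ogt rhzdd hcje jwltw etgpw eora bso
Hunk 6: at line 4 remove [rhzdd,hcje,jwltw] add [ecf,mgb] -> 10 lines: qcbm ulats nprb bjxub ogt ecf mgb etgpw eora bso
Hunk 7: at line 4 remove [ecf,mgb,etgpw] add [cbjlk,gen] -> 9 lines: qcbm ulats nprb bjxub ogt cbjlk gen eora bso
Final line 4: bjxub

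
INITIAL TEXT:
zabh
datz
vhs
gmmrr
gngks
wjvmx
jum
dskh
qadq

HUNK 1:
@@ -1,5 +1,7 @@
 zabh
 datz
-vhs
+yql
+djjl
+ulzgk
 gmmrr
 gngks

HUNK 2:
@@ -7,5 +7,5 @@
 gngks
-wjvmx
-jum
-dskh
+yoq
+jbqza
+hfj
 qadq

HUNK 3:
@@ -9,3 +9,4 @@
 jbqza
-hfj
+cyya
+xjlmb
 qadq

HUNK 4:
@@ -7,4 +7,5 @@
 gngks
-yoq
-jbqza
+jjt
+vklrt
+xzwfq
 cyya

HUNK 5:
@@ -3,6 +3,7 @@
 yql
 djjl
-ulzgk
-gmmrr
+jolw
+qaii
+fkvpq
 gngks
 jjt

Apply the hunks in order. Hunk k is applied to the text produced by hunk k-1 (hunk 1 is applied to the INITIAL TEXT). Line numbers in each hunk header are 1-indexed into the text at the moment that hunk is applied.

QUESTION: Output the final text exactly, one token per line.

Hunk 1: at line 1 remove [vhs] add [yql,djjl,ulzgk] -> 11 lines: zabh datz yql djjl ulzgk gmmrr gngks wjvmx jum dskh qadq
Hunk 2: at line 7 remove [wjvmx,jum,dskh] add [yoq,jbqza,hfj] -> 11 lines: zabh datz yql djjl ulzgk gmmrr gngks yoq jbqza hfj qadq
Hunk 3: at line 9 remove [hfj] add [cyya,xjlmb] -> 12 lines: zabh datz yql djjl ulzgk gmmrr gngks yoq jbqza cyya xjlmb qadq
Hunk 4: at line 7 remove [yoq,jbqza] add [jjt,vklrt,xzwfq] -> 13 lines: zabh datz yql djjl ulzgk gmmrr gngks jjt vklrt xzwfq cyya xjlmb qadq
Hunk 5: at line 3 remove [ulzgk,gmmrr] add [jolw,qaii,fkvpq] -> 14 lines: zabh datz yql djjl jolw qaii fkvpq gngks jjt vklrt xzwfq cyya xjlmb qadq

Answer: zabh
datz
yql
djjl
jolw
qaii
fkvpq
gngks
jjt
vklrt
xzwfq
cyya
xjlmb
qadq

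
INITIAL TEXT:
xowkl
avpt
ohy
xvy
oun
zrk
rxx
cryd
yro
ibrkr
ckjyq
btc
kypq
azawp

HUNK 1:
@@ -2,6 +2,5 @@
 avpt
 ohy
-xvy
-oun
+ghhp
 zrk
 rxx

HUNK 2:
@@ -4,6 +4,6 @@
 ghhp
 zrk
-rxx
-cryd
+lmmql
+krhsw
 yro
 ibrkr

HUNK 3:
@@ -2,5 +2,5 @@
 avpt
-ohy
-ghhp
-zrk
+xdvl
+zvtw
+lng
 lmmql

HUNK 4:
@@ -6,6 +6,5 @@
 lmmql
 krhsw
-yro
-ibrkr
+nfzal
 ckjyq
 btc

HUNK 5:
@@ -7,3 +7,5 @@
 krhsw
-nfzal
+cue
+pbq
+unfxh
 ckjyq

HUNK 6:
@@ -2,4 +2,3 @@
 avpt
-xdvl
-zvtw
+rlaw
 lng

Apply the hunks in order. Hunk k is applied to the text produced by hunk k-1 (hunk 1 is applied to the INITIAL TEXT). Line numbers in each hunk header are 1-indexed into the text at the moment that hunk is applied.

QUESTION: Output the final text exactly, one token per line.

Hunk 1: at line 2 remove [xvy,oun] add [ghhp] -> 13 lines: xowkl avpt ohy ghhp zrk rxx cryd yro ibrkr ckjyq btc kypq azawp
Hunk 2: at line 4 remove [rxx,cryd] add [lmmql,krhsw] -> 13 lines: xowkl avpt ohy ghhp zrk lmmql krhsw yro ibrkr ckjyq btc kypq azawp
Hunk 3: at line 2 remove [ohy,ghhp,zrk] add [xdvl,zvtw,lng] -> 13 lines: xowkl avpt xdvl zvtw lng lmmql krhsw yro ibrkr ckjyq btc kypq azawp
Hunk 4: at line 6 remove [yro,ibrkr] add [nfzal] -> 12 lines: xowkl avpt xdvl zvtw lng lmmql krhsw nfzal ckjyq btc kypq azawp
Hunk 5: at line 7 remove [nfzal] add [cue,pbq,unfxh] -> 14 lines: xowkl avpt xdvl zvtw lng lmmql krhsw cue pbq unfxh ckjyq btc kypq azawp
Hunk 6: at line 2 remove [xdvl,zvtw] add [rlaw] -> 13 lines: xowkl avpt rlaw lng lmmql krhsw cue pbq unfxh ckjyq btc kypq azawp

Answer: xowkl
avpt
rlaw
lng
lmmql
krhsw
cue
pbq
unfxh
ckjyq
btc
kypq
azawp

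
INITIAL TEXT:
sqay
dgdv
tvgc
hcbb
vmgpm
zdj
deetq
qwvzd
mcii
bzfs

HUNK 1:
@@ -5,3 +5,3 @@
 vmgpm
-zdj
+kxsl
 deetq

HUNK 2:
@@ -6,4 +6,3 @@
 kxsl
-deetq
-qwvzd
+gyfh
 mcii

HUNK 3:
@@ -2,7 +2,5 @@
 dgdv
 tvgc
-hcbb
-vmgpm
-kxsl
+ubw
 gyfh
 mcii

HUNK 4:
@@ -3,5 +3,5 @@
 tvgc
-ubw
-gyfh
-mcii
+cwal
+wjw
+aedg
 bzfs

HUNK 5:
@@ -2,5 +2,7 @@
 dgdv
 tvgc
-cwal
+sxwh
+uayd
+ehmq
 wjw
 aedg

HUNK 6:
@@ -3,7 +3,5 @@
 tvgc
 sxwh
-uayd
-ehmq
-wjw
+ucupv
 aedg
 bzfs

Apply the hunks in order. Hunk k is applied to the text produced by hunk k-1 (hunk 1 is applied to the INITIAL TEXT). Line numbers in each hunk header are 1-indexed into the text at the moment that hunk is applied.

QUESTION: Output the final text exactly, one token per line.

Answer: sqay
dgdv
tvgc
sxwh
ucupv
aedg
bzfs

Derivation:
Hunk 1: at line 5 remove [zdj] add [kxsl] -> 10 lines: sqay dgdv tvgc hcbb vmgpm kxsl deetq qwvzd mcii bzfs
Hunk 2: at line 6 remove [deetq,qwvzd] add [gyfh] -> 9 lines: sqay dgdv tvgc hcbb vmgpm kxsl gyfh mcii bzfs
Hunk 3: at line 2 remove [hcbb,vmgpm,kxsl] add [ubw] -> 7 lines: sqay dgdv tvgc ubw gyfh mcii bzfs
Hunk 4: at line 3 remove [ubw,gyfh,mcii] add [cwal,wjw,aedg] -> 7 lines: sqay dgdv tvgc cwal wjw aedg bzfs
Hunk 5: at line 2 remove [cwal] add [sxwh,uayd,ehmq] -> 9 lines: sqay dgdv tvgc sxwh uayd ehmq wjw aedg bzfs
Hunk 6: at line 3 remove [uayd,ehmq,wjw] add [ucupv] -> 7 lines: sqay dgdv tvgc sxwh ucupv aedg bzfs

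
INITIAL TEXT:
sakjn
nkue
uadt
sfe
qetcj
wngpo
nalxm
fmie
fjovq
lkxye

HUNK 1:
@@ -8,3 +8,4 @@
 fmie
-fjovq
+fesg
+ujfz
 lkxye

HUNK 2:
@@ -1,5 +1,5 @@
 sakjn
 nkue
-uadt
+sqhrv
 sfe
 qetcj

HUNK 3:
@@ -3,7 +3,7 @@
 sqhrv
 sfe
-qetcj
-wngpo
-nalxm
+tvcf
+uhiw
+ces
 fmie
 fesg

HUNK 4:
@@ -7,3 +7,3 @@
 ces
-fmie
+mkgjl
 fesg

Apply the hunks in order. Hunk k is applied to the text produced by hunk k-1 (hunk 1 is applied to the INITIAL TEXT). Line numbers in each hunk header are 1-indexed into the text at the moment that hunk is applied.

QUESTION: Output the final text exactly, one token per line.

Answer: sakjn
nkue
sqhrv
sfe
tvcf
uhiw
ces
mkgjl
fesg
ujfz
lkxye

Derivation:
Hunk 1: at line 8 remove [fjovq] add [fesg,ujfz] -> 11 lines: sakjn nkue uadt sfe qetcj wngpo nalxm fmie fesg ujfz lkxye
Hunk 2: at line 1 remove [uadt] add [sqhrv] -> 11 lines: sakjn nkue sqhrv sfe qetcj wngpo nalxm fmie fesg ujfz lkxye
Hunk 3: at line 3 remove [qetcj,wngpo,nalxm] add [tvcf,uhiw,ces] -> 11 lines: sakjn nkue sqhrv sfe tvcf uhiw ces fmie fesg ujfz lkxye
Hunk 4: at line 7 remove [fmie] add [mkgjl] -> 11 lines: sakjn nkue sqhrv sfe tvcf uhiw ces mkgjl fesg ujfz lkxye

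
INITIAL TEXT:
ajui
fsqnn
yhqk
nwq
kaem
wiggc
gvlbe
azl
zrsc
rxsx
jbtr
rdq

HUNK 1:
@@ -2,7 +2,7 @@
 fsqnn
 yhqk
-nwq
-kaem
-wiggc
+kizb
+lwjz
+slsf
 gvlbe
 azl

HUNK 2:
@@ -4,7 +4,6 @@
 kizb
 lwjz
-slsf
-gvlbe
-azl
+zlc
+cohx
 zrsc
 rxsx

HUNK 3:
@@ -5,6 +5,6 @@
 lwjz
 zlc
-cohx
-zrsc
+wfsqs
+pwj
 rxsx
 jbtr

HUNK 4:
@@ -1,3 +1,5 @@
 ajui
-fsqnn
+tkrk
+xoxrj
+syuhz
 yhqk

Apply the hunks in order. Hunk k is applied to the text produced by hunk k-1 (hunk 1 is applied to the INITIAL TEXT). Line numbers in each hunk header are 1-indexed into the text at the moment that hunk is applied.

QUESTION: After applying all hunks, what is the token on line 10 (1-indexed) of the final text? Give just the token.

Hunk 1: at line 2 remove [nwq,kaem,wiggc] add [kizb,lwjz,slsf] -> 12 lines: ajui fsqnn yhqk kizb lwjz slsf gvlbe azl zrsc rxsx jbtr rdq
Hunk 2: at line 4 remove [slsf,gvlbe,azl] add [zlc,cohx] -> 11 lines: ajui fsqnn yhqk kizb lwjz zlc cohx zrsc rxsx jbtr rdq
Hunk 3: at line 5 remove [cohx,zrsc] add [wfsqs,pwj] -> 11 lines: ajui fsqnn yhqk kizb lwjz zlc wfsqs pwj rxsx jbtr rdq
Hunk 4: at line 1 remove [fsqnn] add [tkrk,xoxrj,syuhz] -> 13 lines: ajui tkrk xoxrj syuhz yhqk kizb lwjz zlc wfsqs pwj rxsx jbtr rdq
Final line 10: pwj

Answer: pwj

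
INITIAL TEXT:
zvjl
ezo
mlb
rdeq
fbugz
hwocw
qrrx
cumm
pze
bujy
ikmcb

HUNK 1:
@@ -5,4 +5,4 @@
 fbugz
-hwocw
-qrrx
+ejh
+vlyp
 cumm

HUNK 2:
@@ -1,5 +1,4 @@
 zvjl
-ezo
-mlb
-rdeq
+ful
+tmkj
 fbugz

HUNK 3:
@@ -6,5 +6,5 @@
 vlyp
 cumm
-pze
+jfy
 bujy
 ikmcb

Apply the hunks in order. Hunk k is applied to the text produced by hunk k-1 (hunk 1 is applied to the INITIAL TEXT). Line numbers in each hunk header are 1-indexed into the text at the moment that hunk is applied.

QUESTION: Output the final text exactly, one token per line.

Hunk 1: at line 5 remove [hwocw,qrrx] add [ejh,vlyp] -> 11 lines: zvjl ezo mlb rdeq fbugz ejh vlyp cumm pze bujy ikmcb
Hunk 2: at line 1 remove [ezo,mlb,rdeq] add [ful,tmkj] -> 10 lines: zvjl ful tmkj fbugz ejh vlyp cumm pze bujy ikmcb
Hunk 3: at line 6 remove [pze] add [jfy] -> 10 lines: zvjl ful tmkj fbugz ejh vlyp cumm jfy bujy ikmcb

Answer: zvjl
ful
tmkj
fbugz
ejh
vlyp
cumm
jfy
bujy
ikmcb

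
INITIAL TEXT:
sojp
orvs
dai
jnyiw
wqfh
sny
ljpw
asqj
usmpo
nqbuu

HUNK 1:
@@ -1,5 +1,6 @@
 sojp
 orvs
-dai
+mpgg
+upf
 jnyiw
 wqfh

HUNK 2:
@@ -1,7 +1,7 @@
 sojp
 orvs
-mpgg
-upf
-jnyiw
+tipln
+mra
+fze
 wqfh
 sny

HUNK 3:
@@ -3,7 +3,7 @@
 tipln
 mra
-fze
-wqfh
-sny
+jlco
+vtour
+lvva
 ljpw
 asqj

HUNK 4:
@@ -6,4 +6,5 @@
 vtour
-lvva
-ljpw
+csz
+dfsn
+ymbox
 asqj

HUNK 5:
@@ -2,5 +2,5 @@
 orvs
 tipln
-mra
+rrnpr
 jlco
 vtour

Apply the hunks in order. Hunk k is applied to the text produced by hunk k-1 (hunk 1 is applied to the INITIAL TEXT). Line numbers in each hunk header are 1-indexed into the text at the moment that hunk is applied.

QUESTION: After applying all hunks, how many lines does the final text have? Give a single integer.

Hunk 1: at line 1 remove [dai] add [mpgg,upf] -> 11 lines: sojp orvs mpgg upf jnyiw wqfh sny ljpw asqj usmpo nqbuu
Hunk 2: at line 1 remove [mpgg,upf,jnyiw] add [tipln,mra,fze] -> 11 lines: sojp orvs tipln mra fze wqfh sny ljpw asqj usmpo nqbuu
Hunk 3: at line 3 remove [fze,wqfh,sny] add [jlco,vtour,lvva] -> 11 lines: sojp orvs tipln mra jlco vtour lvva ljpw asqj usmpo nqbuu
Hunk 4: at line 6 remove [lvva,ljpw] add [csz,dfsn,ymbox] -> 12 lines: sojp orvs tipln mra jlco vtour csz dfsn ymbox asqj usmpo nqbuu
Hunk 5: at line 2 remove [mra] add [rrnpr] -> 12 lines: sojp orvs tipln rrnpr jlco vtour csz dfsn ymbox asqj usmpo nqbuu
Final line count: 12

Answer: 12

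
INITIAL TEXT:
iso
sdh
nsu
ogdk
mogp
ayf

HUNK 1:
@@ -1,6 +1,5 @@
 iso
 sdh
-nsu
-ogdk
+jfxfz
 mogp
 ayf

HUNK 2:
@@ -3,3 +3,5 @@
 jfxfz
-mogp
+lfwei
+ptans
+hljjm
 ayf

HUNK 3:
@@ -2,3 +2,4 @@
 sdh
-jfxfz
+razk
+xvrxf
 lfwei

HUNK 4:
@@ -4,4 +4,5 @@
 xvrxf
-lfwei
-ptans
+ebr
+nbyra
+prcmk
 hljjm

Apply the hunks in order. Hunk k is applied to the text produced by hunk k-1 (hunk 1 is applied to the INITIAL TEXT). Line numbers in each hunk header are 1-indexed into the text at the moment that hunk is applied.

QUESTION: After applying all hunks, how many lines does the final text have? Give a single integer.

Answer: 9

Derivation:
Hunk 1: at line 1 remove [nsu,ogdk] add [jfxfz] -> 5 lines: iso sdh jfxfz mogp ayf
Hunk 2: at line 3 remove [mogp] add [lfwei,ptans,hljjm] -> 7 lines: iso sdh jfxfz lfwei ptans hljjm ayf
Hunk 3: at line 2 remove [jfxfz] add [razk,xvrxf] -> 8 lines: iso sdh razk xvrxf lfwei ptans hljjm ayf
Hunk 4: at line 4 remove [lfwei,ptans] add [ebr,nbyra,prcmk] -> 9 lines: iso sdh razk xvrxf ebr nbyra prcmk hljjm ayf
Final line count: 9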